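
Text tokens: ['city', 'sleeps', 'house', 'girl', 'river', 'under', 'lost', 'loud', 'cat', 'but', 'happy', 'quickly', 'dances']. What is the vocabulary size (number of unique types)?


Listing all tokens and tracking unique types:
  Token 1: 'city' -> NEW (unique so far: 1)
  Token 2: 'sleeps' -> NEW (unique so far: 2)
  Token 3: 'house' -> NEW (unique so far: 3)
  Token 4: 'girl' -> NEW (unique so far: 4)
  Token 5: 'river' -> NEW (unique so far: 5)
  Token 6: 'under' -> NEW (unique so far: 6)
  Token 7: 'lost' -> NEW (unique so far: 7)
  Token 8: 'loud' -> NEW (unique so far: 8)
  Token 9: 'cat' -> NEW (unique so far: 9)
  Token 10: 'but' -> NEW (unique so far: 10)
  Token 11: 'happy' -> NEW (unique so far: 11)
  Token 12: 'quickly' -> NEW (unique so far: 12)
  Token 13: 'dances' -> NEW (unique so far: 13)
Unique types: ('but', 'cat', 'city', 'dances', 'girl', 'happy', 'house', 'lost', 'loud', 'quickly', 'river', 'sleeps', 'under')
Vocabulary size: 13

13


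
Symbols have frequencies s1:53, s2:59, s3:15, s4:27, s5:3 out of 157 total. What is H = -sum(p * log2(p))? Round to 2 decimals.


Computing entropy H = -sum(p_i * log2(p_i)):
  s1: p = 53/157 = 0.3376, -p*log2(p) = 0.5289
  s2: p = 59/157 = 0.3758, -p*log2(p) = 0.5306
  s3: p = 15/157 = 0.0955, -p*log2(p) = 0.3237
  s4: p = 27/157 = 0.1720, -p*log2(p) = 0.4368
  s5: p = 3/157 = 0.0191, -p*log2(p) = 0.1091
H = sum of terms = 1.9291
Rounded to 2 decimals: 1.93

1.93


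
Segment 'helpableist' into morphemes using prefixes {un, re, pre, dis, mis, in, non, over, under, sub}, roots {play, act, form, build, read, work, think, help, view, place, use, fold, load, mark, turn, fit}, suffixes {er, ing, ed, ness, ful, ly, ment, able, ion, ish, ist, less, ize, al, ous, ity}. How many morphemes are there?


Segmenting 'helpableist' against the inventory:
  'help' -> root (morpheme 1)
  'able' -> suffix (morpheme 2)
  'ist' -> suffix (morpheme 3)
Total morphemes: 3

3


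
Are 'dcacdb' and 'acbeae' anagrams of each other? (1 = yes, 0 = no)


Sort characters of 'dcacdb': 'abccdd'
Sort characters of 'acbeae': 'aabcee'
Sorted forms differ -> they are NOT anagrams
Result: 0

0


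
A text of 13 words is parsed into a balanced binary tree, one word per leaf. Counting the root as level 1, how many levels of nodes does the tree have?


In a balanced binary tree with n leaves the deepest leaf is ceil(log2(n)) edges below the root,
so counting node levels inclusive of root and leaves gives ceil(log2(n)) + 1 levels.
log2(13) = 3.7004
ceil(3.7004) = 4
levels = 4 + 1 = 5

5


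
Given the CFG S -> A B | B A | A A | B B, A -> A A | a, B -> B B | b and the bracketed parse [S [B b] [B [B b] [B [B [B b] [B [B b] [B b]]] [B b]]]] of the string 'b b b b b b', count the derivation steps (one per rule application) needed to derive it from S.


Every bracketed nonterminal node [X ...] in the tree is produced by exactly one rule application.
Reading the tree off as a leftmost derivation:
  Step 1: S  =>  B B   (applied S -> B B)
  Step 2: B B  =>  b B   (applied B -> b)
  Step 3: b B  =>  b B B   (applied B -> B B)
  Step 4: b B B  =>  b b B   (applied B -> b)
  Step 5: b b B  =>  b b B B   (applied B -> B B)
  Step 6: b b B B  =>  b b B B B   (applied B -> B B)
  Step 7: b b B B B  =>  b b b B B   (applied B -> b)
  Step 8: b b b B B  =>  b b b B B B   (applied B -> B B)
  Step 9: b b b B B B  =>  b b b b B B   (applied B -> b)
  Step 10: b b b b B B  =>  b b b b b B   (applied B -> b)
  Step 11: b b b b b B  =>  b b b b b b   (applied B -> b)
Final yield: b b b b b b
Total rewrite steps: 11

11


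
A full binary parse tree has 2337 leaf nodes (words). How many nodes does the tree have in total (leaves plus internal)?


Leaf nodes (terminals): 2337
Internal nodes = n - 1 = 2337 - 1 = 2336
Total = leaves + internal = 2337 + 2336 = 4673

4673


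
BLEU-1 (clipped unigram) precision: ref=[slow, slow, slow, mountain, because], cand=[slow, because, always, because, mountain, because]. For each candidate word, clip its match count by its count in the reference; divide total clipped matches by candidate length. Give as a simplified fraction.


Reference word counts: {'because': 1, 'mountain': 1, 'slow': 3}
Checking each candidate word (with clipping):
  'slow' -> in reference (ref count 3, used 1/3) -> match (matches: 1)
  'because' -> in reference (ref count 1, used 1/1) -> match (matches: 2)
  'always' -> not in reference -> no match (matches: 2)
  'because' -> ref count 1 already used up (1/1) -> clipped, no match (matches: 2)
  'mountain' -> in reference (ref count 1, used 1/1) -> match (matches: 3)
  'because' -> ref count 1 already used up (1/1) -> clipped, no match (matches: 3)
Clipped matches: 3, Candidate length: 6
Precision = 3/6 = 1/2

1/2


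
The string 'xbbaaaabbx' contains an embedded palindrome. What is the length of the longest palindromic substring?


Scanning 'xbbaaaabbx' for palindromic substrings.
Substring at positions 0-9: 'xbbaaaabbx'.
Check: reverse('xbbaaaabbx') = 'xbbaaaabbx' -> palindrome confirmed.
No longer palindromic substring exists; longest length = 10

10


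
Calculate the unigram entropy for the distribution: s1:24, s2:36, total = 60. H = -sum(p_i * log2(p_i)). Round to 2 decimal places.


Computing entropy H = -sum(p_i * log2(p_i)):
  s1: p = 24/60 = 0.4000, -p*log2(p) = 0.5288
  s2: p = 36/60 = 0.6000, -p*log2(p) = 0.4422
H = sum of terms = 0.9710
Rounded to 2 decimals: 0.97

0.97


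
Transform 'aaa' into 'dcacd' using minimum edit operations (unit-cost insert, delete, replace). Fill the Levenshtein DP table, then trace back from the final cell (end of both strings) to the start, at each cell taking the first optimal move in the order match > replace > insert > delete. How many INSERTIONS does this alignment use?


Edit distance = 4. Backtracking from cell (3, 5) with preference match > replace > insert > delete,
then listing the resulting alignment 'aaa' -> 'dcacd' left to right:
  Step 1: insert 'd' [insertion #1]
  Step 2: insert 'c' [insertion #2]
  Step 3: keep 'a'
  Step 4: replace a->c
  Step 5: replace a->d
Total insertions: 2

2


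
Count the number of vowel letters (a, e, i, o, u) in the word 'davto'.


Scanning each character of 'davto':
  Position 1: 'd' -> consonant (running count: 0)
  Position 2: 'a' -> vowel (running count: 1)
  Position 3: 'v' -> consonant (running count: 1)
  Position 4: 't' -> consonant (running count: 1)
  Position 5: 'o' -> vowel (running count: 2)
Total vowels: 2

2


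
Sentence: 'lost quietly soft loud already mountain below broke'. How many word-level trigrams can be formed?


Word trigrams from [8] words:
  Trigram 1: (lost quietly soft)
  Trigram 2: (quietly soft loud)
  Trigram 3: (soft loud already)
  Trigram 4: (loud already mountain)
  Trigram 5: (already mountain below)
  Trigram 6: (mountain below broke)
Total word trigrams: 8 - 2 = 6

6


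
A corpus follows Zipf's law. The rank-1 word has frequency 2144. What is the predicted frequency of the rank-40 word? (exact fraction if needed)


Zipf's law: freq(rank) = f1 / rank
f1 = 2144, rank = 40
freq = 2144 / 40
GCD(2144, 40) = 8
Simplified: 268/5

268/5


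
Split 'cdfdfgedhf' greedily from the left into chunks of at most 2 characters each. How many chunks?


'cdfdfgedhf' has 10 characters.
Chunking with max size 2:
  Chunk 1: 'cd' (positions 0-1)
  Chunk 2: 'fd' (positions 2-3)
  Chunk 3: 'fg' (positions 4-5)
  Chunk 4: 'ed' (positions 6-7)
  Chunk 5: 'hf' (positions 8-9)
Total chunks: ceil(10 / 2) = 5

5


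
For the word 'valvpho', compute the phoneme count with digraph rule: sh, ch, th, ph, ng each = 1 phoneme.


Parsing 'valvpho' greedily, digraphs first:
  'v' -> consonant phoneme (phonemes so far: 1)
  'a' -> vowel phoneme (phonemes so far: 2)
  'l' -> consonant phoneme (phonemes so far: 3)
  'v' -> consonant phoneme (phonemes so far: 4)
  'ph' -> digraph (1 consonant phoneme) (phonemes so far: 5)
  'o' -> vowel phoneme (phonemes so far: 6)
Total phonemes: 6

6


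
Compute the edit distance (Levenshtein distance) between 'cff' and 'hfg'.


Building DP table for s1='cff' (len 3) and s2='hfg' (len 3):
       h  f  g
    0  1  2  3
  c 1  1  2  3
  f 2  2  1  2
  f 3  3  2  2
Edit distance = dp[3][3] = 2

2


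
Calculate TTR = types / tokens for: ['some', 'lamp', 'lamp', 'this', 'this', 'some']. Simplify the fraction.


Tokens: 6
Unique types: ('lamp', 'some', 'this') = 3
TTR = 3/6
Simplify: divide both by 3 -> 1/2
TTR = 1/2

1/2


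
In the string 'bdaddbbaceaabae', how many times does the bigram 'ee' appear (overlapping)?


Scanning 'bdaddbbaceaabae' for bigram 'ee':
  Position 0: 'bd' -> no
  Position 1: 'da' -> no
  Position 2: 'ad' -> no
  Position 3: 'dd' -> no
  Position 4: 'db' -> no
  Position 5: 'bb' -> no
  Position 6: 'ba' -> no
  Position 7: 'ac' -> no
  Position 8: 'ce' -> no
  Position 9: 'ea' -> no
  Position 10: 'aa' -> no
  Position 11: 'ab' -> no
  Position 12: 'ba' -> no
  Position 13: 'ae' -> no
Total matches: 0

0


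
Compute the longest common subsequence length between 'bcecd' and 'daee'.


DP table for LCS of 'bcecd' and 'daee':
       d  a  e  e
    0  0  0  0  0
  b 0  0  0  0  0
  c 0  0  0  0  0
  e 0  0  0  1  1
  c 0  0  0  1  1
  d 0  1  1  1  1
LCS: 'e'
LCS length = 1

1


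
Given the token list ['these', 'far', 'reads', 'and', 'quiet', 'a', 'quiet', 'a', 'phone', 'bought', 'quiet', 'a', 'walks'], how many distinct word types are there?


Listing all tokens and tracking unique types:
  Token 1: 'these' -> NEW (unique so far: 1)
  Token 2: 'far' -> NEW (unique so far: 2)
  Token 3: 'reads' -> NEW (unique so far: 3)
  Token 4: 'and' -> NEW (unique so far: 4)
  Token 5: 'quiet' -> NEW (unique so far: 5)
  Token 6: 'a' -> NEW (unique so far: 6)
  Token 7: 'quiet' -> duplicate (unique so far: 6)
  Token 8: 'a' -> duplicate (unique so far: 6)
  Token 9: 'phone' -> NEW (unique so far: 7)
  Token 10: 'bought' -> NEW (unique so far: 8)
  Token 11: 'quiet' -> duplicate (unique so far: 8)
  Token 12: 'a' -> duplicate (unique so far: 8)
  Token 13: 'walks' -> NEW (unique so far: 9)
Unique types: ('a', 'and', 'bought', 'far', 'phone', 'quiet', 'reads', 'these', 'walks')
Vocabulary size: 9

9


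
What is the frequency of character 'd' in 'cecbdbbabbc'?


Scanning 'cecbdbbabbc' for 'd':
  Position 4: 'd' -> MATCH (count: 1)
Total occurrences of 'd': 1

1


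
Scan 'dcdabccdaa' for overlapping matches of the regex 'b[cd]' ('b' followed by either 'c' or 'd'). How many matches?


Pattern: b[cd] means 'b' followed by either 'c' or 'd'.
Scanning 'dcdabccdaa' position-by-position:
  Pos 0: window 'dc' -> no
  Pos 1: window 'cd' -> no
  Pos 2: window 'da' -> no
  Pos 3: window 'ab' -> no
  Pos 4: window 'bc' -> MATCH
  Pos 5: window 'cc' -> no
  Pos 6: window 'cd' -> no
  Pos 7: window 'da' -> no
  Pos 8: window 'aa' -> no
  Pos 9: window 'a' -> no
Total matches: 1

1


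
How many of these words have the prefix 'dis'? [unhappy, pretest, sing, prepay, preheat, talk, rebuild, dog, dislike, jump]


Checking each word for prefix 'dis':
  'unhappy' -> no (count: 0)
  'pretest' -> no (count: 0)
  'sing' -> no (count: 0)
  'prepay' -> no (count: 0)
  'preheat' -> no (count: 0)
  'talk' -> no (count: 0)
  'rebuild' -> no (count: 0)
  'dog' -> no (count: 0)
  'dislike' -> YES, starts with 'dis' (count: 1)
  'jump' -> no (count: 1)
Total with prefix 'dis': 1

1


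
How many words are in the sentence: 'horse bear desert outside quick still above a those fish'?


Counting words by splitting on spaces:
  Word 1: 'horse'
  Word 2: 'bear'
  Word 3: 'desert'
  Word 4: 'outside'
  Word 5: 'quick'
  Word 6: 'still'
  Word 7: 'above'
  Word 8: 'a'
  Word 9: 'those'
  Word 10: 'fish'
Total words: 10

10


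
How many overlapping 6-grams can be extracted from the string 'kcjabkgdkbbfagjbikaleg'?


String 'kcjabkgdkbbfagjbikaleg' has length L = 22.
Number of overlapping n-grams = L - n + 1
Substituting: 22 - 6 + 1 = 17

17


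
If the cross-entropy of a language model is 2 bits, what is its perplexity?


Perplexity formula: PP = 2^H
H = 2
PP = 2^2
Steps: 2^1 = 2, 2^2 = 4
PP = 4

4


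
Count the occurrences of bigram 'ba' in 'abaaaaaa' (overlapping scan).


Scanning 'abaaaaaa' for bigram 'ba':
  Position 0: 'ab' -> no
  Position 1: 'ba' -> MATCH
  Position 2: 'aa' -> no
  Position 3: 'aa' -> no
  Position 4: 'aa' -> no
  Position 5: 'aa' -> no
  Position 6: 'aa' -> no
Total matches: 1

1


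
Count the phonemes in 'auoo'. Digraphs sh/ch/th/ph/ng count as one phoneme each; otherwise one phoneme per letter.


Parsing 'auoo' greedily, digraphs first:
  'a' -> vowel phoneme (phonemes so far: 1)
  'u' -> vowel phoneme (phonemes so far: 2)
  'o' -> vowel phoneme (phonemes so far: 3)
  'o' -> vowel phoneme (phonemes so far: 4)
Total phonemes: 4

4


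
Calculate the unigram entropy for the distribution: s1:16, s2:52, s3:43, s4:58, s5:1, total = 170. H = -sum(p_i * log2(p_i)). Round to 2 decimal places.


Computing entropy H = -sum(p_i * log2(p_i)):
  s1: p = 16/170 = 0.0941, -p*log2(p) = 0.3209
  s2: p = 52/170 = 0.3059, -p*log2(p) = 0.5227
  s3: p = 43/170 = 0.2529, -p*log2(p) = 0.5016
  s4: p = 58/170 = 0.3412, -p*log2(p) = 0.5293
  s5: p = 1/170 = 0.0059, -p*log2(p) = 0.0436
H = sum of terms = 1.9181
Rounded to 2 decimals: 1.92

1.92


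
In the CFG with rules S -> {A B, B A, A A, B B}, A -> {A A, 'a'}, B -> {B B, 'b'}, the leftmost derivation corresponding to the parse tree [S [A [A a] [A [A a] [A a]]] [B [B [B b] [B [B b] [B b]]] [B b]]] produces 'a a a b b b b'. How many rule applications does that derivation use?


Every bracketed nonterminal node [X ...] in the tree is produced by exactly one rule application.
Reading the tree off as a leftmost derivation:
  Step 1: S  =>  A B   (applied S -> A B)
  Step 2: A B  =>  A A B   (applied A -> A A)
  Step 3: A A B  =>  a A B   (applied A -> a)
  Step 4: a A B  =>  a A A B   (applied A -> A A)
  Step 5: a A A B  =>  a a A B   (applied A -> a)
  Step 6: a a A B  =>  a a a B   (applied A -> a)
  Step 7: a a a B  =>  a a a B B   (applied B -> B B)
  Step 8: a a a B B  =>  a a a B B B   (applied B -> B B)
  Step 9: a a a B B B  =>  a a a b B B   (applied B -> b)
  Step 10: a a a b B B  =>  a a a b B B B   (applied B -> B B)
  Step 11: a a a b B B B  =>  a a a b b B B   (applied B -> b)
  Step 12: a a a b b B B  =>  a a a b b b B   (applied B -> b)
  Step 13: a a a b b b B  =>  a a a b b b b   (applied B -> b)
Final yield: a a a b b b b
Total rewrite steps: 13

13


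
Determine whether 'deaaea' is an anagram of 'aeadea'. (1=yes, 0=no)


Sort characters of 'deaaea': 'aaadee'
Sort characters of 'aeadea': 'aaadee'
Sorted forms match -> they ARE anagrams
Result: 1

1


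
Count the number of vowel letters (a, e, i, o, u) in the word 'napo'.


Scanning each character of 'napo':
  Position 1: 'n' -> consonant (running count: 0)
  Position 2: 'a' -> vowel (running count: 1)
  Position 3: 'p' -> consonant (running count: 1)
  Position 4: 'o' -> vowel (running count: 2)
Total vowels: 2

2


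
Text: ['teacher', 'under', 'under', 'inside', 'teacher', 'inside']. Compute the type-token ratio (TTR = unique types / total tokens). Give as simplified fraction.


Tokens: 6
Unique types: ('inside', 'teacher', 'under') = 3
TTR = 3/6
Simplify: divide both by 3 -> 1/2
TTR = 1/2

1/2


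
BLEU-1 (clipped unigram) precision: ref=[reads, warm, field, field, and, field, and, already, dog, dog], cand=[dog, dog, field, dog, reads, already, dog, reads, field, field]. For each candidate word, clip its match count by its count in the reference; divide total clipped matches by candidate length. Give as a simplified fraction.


Reference word counts: {'already': 1, 'and': 2, 'dog': 2, 'field': 3, 'reads': 1, 'warm': 1}
Checking each candidate word (with clipping):
  'dog' -> in reference (ref count 2, used 1/2) -> match (matches: 1)
  'dog' -> in reference (ref count 2, used 2/2) -> match (matches: 2)
  'field' -> in reference (ref count 3, used 1/3) -> match (matches: 3)
  'dog' -> ref count 2 already used up (2/2) -> clipped, no match (matches: 3)
  'reads' -> in reference (ref count 1, used 1/1) -> match (matches: 4)
  'already' -> in reference (ref count 1, used 1/1) -> match (matches: 5)
  'dog' -> ref count 2 already used up (2/2) -> clipped, no match (matches: 5)
  'reads' -> ref count 1 already used up (1/1) -> clipped, no match (matches: 5)
  'field' -> in reference (ref count 3, used 2/3) -> match (matches: 6)
  'field' -> in reference (ref count 3, used 3/3) -> match (matches: 7)
Clipped matches: 7, Candidate length: 10
Precision = 7/10

7/10


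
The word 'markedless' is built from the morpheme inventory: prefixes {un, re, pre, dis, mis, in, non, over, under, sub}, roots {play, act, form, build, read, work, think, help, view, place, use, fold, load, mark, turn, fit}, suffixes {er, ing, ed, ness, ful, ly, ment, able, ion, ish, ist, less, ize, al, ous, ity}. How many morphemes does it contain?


Segmenting 'markedless' against the inventory:
  'mark' -> root (morpheme 1)
  'ed' -> suffix (morpheme 2)
  'less' -> suffix (morpheme 3)
Total morphemes: 3

3


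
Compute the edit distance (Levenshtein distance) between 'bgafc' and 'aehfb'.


Building DP table for s1='bgafc' (len 5) and s2='aehfb' (len 5):
       a  e  h  f  b
    0  1  2  3  4  5
  b 1  1  2  3  4  4
  g 2  2  2  3  4  5
  a 3  2  3  3  4  5
  f 4  3  3  4  3  4
  c 5  4  4  4  4  4
Edit distance = dp[5][5] = 4

4


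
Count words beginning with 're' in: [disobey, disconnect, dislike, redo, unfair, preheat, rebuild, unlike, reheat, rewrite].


Checking each word for prefix 're':
  'disobey' -> no (count: 0)
  'disconnect' -> no (count: 0)
  'dislike' -> no (count: 0)
  'redo' -> YES, starts with 're' (count: 1)
  'unfair' -> no (count: 1)
  'preheat' -> no (count: 1)
  'rebuild' -> YES, starts with 're' (count: 2)
  'unlike' -> no (count: 2)
  'reheat' -> YES, starts with 're' (count: 3)
  'rewrite' -> YES, starts with 're' (count: 4)
Total with prefix 're': 4

4


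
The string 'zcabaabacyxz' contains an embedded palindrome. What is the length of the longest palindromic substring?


Scanning 'zcabaabacyxz' for palindromic substrings.
Substring at positions 1-8: 'cabaabac'.
Check: reverse('cabaabac') = 'cabaabac' -> palindrome confirmed.
Neighbouring characters ('z' / 'y') break symmetry, so it cannot extend further.
No longer palindromic substring exists; longest length = 8

8


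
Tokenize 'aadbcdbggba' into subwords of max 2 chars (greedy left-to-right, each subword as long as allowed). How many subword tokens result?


'aadbcdbggba' has 11 characters.
Chunking with max size 2:
  Chunk 1: 'aa' (positions 0-1)
  Chunk 2: 'db' (positions 2-3)
  Chunk 3: 'cd' (positions 4-5)
  Chunk 4: 'bg' (positions 6-7)
  Chunk 5: 'gb' (positions 8-9)
  Chunk 6: 'a' (positions 10-10)
Total chunks: ceil(11 / 2) = 6

6


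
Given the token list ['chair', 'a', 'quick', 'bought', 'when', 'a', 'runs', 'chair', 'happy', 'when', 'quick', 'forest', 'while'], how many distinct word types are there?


Listing all tokens and tracking unique types:
  Token 1: 'chair' -> NEW (unique so far: 1)
  Token 2: 'a' -> NEW (unique so far: 2)
  Token 3: 'quick' -> NEW (unique so far: 3)
  Token 4: 'bought' -> NEW (unique so far: 4)
  Token 5: 'when' -> NEW (unique so far: 5)
  Token 6: 'a' -> duplicate (unique so far: 5)
  Token 7: 'runs' -> NEW (unique so far: 6)
  Token 8: 'chair' -> duplicate (unique so far: 6)
  Token 9: 'happy' -> NEW (unique so far: 7)
  Token 10: 'when' -> duplicate (unique so far: 7)
  Token 11: 'quick' -> duplicate (unique so far: 7)
  Token 12: 'forest' -> NEW (unique so far: 8)
  Token 13: 'while' -> NEW (unique so far: 9)
Unique types: ('a', 'bought', 'chair', 'forest', 'happy', 'quick', 'runs', 'when', 'while')
Vocabulary size: 9

9


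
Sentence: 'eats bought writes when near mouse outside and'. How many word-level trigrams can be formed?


Word trigrams from [8] words:
  Trigram 1: (eats bought writes)
  Trigram 2: (bought writes when)
  Trigram 3: (writes when near)
  Trigram 4: (when near mouse)
  Trigram 5: (near mouse outside)
  Trigram 6: (mouse outside and)
Total word trigrams: 8 - 2 = 6

6


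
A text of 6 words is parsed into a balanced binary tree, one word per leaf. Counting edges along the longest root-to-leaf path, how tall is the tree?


In a balanced binary tree with n leaves the deepest leaf is ceil(log2(n)) edges below the root.
log2(6) = 2.5850
ceil(2.5850) = 3
height (edges) = 3

3


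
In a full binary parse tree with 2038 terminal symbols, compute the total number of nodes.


Leaf nodes (terminals): 2038
Internal nodes = n - 1 = 2038 - 1 = 2037
Total = leaves + internal = 2038 + 2037 = 4075

4075


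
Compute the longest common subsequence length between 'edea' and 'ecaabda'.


DP table for LCS of 'edea' and 'ecaabda':
       e  c  a  a  b  d  a
    0  0  0  0  0  0  0  0
  e 0  1  1  1  1  1  1  1
  d 0  1  1  1  1  1  2  2
  e 0  1  1  1  1  1  2  2
  a 0  1  1  2  2  2  2  3
LCS: 'eda'
LCS length = 3

3


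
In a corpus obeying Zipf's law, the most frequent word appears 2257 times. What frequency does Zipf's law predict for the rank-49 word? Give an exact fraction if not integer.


Zipf's law: freq(rank) = f1 / rank
f1 = 2257, rank = 49
freq = 2257 / 49
GCD(2257, 49) = 1
Simplified: 2257/49

2257/49


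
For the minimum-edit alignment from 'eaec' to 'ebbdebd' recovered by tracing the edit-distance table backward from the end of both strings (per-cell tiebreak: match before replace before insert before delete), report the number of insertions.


Edit distance = 5. Backtracking from cell (4, 7) with preference match > replace > insert > delete,
then listing the resulting alignment 'eaec' -> 'ebbdebd' left to right:
  Step 1: keep 'e'
  Step 2: insert 'b' [insertion #1]
  Step 3: insert 'b' [insertion #2]
  Step 4: replace a->d
  Step 5: keep 'e'
  Step 6: insert 'b' [insertion #3]
  Step 7: replace c->d
Total insertions: 3

3


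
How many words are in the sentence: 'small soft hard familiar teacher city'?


Counting words by splitting on spaces:
  Word 1: 'small'
  Word 2: 'soft'
  Word 3: 'hard'
  Word 4: 'familiar'
  Word 5: 'teacher'
  Word 6: 'city'
Total words: 6

6


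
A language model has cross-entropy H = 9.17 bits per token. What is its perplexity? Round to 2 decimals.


Perplexity formula: PP = 2^H
H = 9.17
PP = 2^9.17
Decompose: 2^9.17 = 2^9 * 2^0.17
2^9 = 512, 2^0.17 ~ 1.1250585
PP ~ 512 * 1.1250585 = 576.0299520
Rounded to 2 decimals: 576.03

576.03


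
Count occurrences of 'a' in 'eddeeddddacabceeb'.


Scanning 'eddeeddddacabceeb' for 'a':
  Position 9: 'a' -> MATCH (count: 1)
  Position 11: 'a' -> MATCH (count: 2)
Total occurrences of 'a': 2

2


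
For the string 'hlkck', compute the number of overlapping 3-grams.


String 'hlkck' has length L = 5.
Number of overlapping n-grams = L - n + 1
Substituting: 5 - 3 + 1 = 3

3


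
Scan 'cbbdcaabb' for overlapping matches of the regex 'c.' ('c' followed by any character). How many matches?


Pattern: c. means 'c' followed by any character.
Scanning 'cbbdcaabb' position-by-position:
  Pos 0: window 'cb' -> MATCH
  Pos 1: window 'bb' -> no
  Pos 2: window 'bd' -> no
  Pos 3: window 'dc' -> no
  Pos 4: window 'ca' -> MATCH
  Pos 5: window 'aa' -> no
  Pos 6: window 'ab' -> no
  Pos 7: window 'bb' -> no
  Pos 8: window 'b' -> no
Total matches: 2

2


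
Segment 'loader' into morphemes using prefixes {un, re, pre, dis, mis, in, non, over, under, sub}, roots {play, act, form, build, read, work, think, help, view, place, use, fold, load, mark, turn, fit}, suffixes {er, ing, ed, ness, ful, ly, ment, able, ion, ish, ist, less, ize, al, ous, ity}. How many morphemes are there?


Segmenting 'loader' against the inventory:
  'load' -> root (morpheme 1)
  'er' -> suffix (morpheme 2)
Total morphemes: 2

2


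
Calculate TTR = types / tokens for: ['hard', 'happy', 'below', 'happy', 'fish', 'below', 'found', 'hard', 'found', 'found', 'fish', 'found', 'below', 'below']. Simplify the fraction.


Tokens: 14
Unique types: ('below', 'fish', 'found', 'happy', 'hard') = 5
TTR = 5/14
Already in lowest terms.

5/14


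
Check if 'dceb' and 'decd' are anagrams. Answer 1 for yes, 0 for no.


Sort characters of 'dceb': 'bcde'
Sort characters of 'decd': 'cdde'
Sorted forms differ -> they are NOT anagrams
Result: 0

0


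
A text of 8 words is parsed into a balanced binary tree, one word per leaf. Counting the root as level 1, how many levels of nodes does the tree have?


In a balanced binary tree with n leaves the deepest leaf is ceil(log2(n)) edges below the root,
so counting node levels inclusive of root and leaves gives ceil(log2(n)) + 1 levels.
log2(8) = 3.0000
ceil(3.0000) = 3
levels = 3 + 1 = 4

4


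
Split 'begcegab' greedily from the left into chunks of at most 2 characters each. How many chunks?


'begcegab' has 8 characters.
Chunking with max size 2:
  Chunk 1: 'be' (positions 0-1)
  Chunk 2: 'gc' (positions 2-3)
  Chunk 3: 'eg' (positions 4-5)
  Chunk 4: 'ab' (positions 6-7)
Total chunks: ceil(8 / 2) = 4

4


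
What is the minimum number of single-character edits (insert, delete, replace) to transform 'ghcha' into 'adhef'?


Building DP table for s1='ghcha' (len 5) and s2='adhef' (len 5):
       a  d  h  e  f
    0  1  2  3  4  5
  g 1  1  2  3  4  5
  h 2  2  2  2  3  4
  c 3  3  3  3  3  4
  h 4  4  4  3  4  4
  a 5  4  5  4  4  5
Edit distance = dp[5][5] = 5

5


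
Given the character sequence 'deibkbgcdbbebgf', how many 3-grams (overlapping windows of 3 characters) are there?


String 'deibkbgcdbbebgf' has length L = 15.
Number of overlapping n-grams = L - n + 1
Substituting: 15 - 3 + 1 = 13

13


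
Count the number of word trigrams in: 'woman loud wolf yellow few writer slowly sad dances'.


Word trigrams from [9] words:
  Trigram 1: (woman loud wolf)
  Trigram 2: (loud wolf yellow)
  Trigram 3: (wolf yellow few)
  Trigram 4: (yellow few writer)
  Trigram 5: (few writer slowly)
  Trigram 6: (writer slowly sad)
  Trigram 7: (slowly sad dances)
Total word trigrams: 9 - 2 = 7

7


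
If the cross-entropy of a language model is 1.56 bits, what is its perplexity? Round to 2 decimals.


Perplexity formula: PP = 2^H
H = 1.56
PP = 2^1.56
Decompose: 2^1.56 = 2^1 * 2^0.56
2^1 = 2, 2^0.56 ~ 1.4742692
PP ~ 2 * 1.4742692 = 2.9485384
Rounded to 2 decimals: 2.95

2.95


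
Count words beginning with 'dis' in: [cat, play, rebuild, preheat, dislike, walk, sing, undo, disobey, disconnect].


Checking each word for prefix 'dis':
  'cat' -> no (count: 0)
  'play' -> no (count: 0)
  'rebuild' -> no (count: 0)
  'preheat' -> no (count: 0)
  'dislike' -> YES, starts with 'dis' (count: 1)
  'walk' -> no (count: 1)
  'sing' -> no (count: 1)
  'undo' -> no (count: 1)
  'disobey' -> YES, starts with 'dis' (count: 2)
  'disconnect' -> YES, starts with 'dis' (count: 3)
Total with prefix 'dis': 3

3


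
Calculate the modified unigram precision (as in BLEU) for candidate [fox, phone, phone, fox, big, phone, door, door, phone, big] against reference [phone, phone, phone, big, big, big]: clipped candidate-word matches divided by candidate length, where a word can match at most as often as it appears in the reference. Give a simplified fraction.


Reference word counts: {'big': 3, 'phone': 3}
Checking each candidate word (with clipping):
  'fox' -> not in reference -> no match (matches: 0)
  'phone' -> in reference (ref count 3, used 1/3) -> match (matches: 1)
  'phone' -> in reference (ref count 3, used 2/3) -> match (matches: 2)
  'fox' -> not in reference -> no match (matches: 2)
  'big' -> in reference (ref count 3, used 1/3) -> match (matches: 3)
  'phone' -> in reference (ref count 3, used 3/3) -> match (matches: 4)
  'door' -> not in reference -> no match (matches: 4)
  'door' -> not in reference -> no match (matches: 4)
  'phone' -> ref count 3 already used up (3/3) -> clipped, no match (matches: 4)
  'big' -> in reference (ref count 3, used 2/3) -> match (matches: 5)
Clipped matches: 5, Candidate length: 10
Precision = 5/10 = 1/2

1/2


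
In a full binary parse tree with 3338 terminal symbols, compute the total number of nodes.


Leaf nodes (terminals): 3338
Internal nodes = n - 1 = 3338 - 1 = 3337
Total = leaves + internal = 3338 + 3337 = 6675

6675


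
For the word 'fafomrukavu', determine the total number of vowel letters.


Scanning each character of 'fafomrukavu':
  Position 1: 'f' -> consonant (running count: 0)
  Position 2: 'a' -> vowel (running count: 1)
  Position 3: 'f' -> consonant (running count: 1)
  Position 4: 'o' -> vowel (running count: 2)
  Position 5: 'm' -> consonant (running count: 2)
  Position 6: 'r' -> consonant (running count: 2)
  Position 7: 'u' -> vowel (running count: 3)
  Position 8: 'k' -> consonant (running count: 3)
  Position 9: 'a' -> vowel (running count: 4)
  Position 10: 'v' -> consonant (running count: 4)
  Position 11: 'u' -> vowel (running count: 5)
Total vowels: 5

5


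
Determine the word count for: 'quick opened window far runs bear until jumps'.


Counting words by splitting on spaces:
  Word 1: 'quick'
  Word 2: 'opened'
  Word 3: 'window'
  Word 4: 'far'
  Word 5: 'runs'
  Word 6: 'bear'
  Word 7: 'until'
  Word 8: 'jumps'
Total words: 8

8


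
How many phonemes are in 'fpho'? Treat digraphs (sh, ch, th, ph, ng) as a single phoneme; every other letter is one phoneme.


Parsing 'fpho' greedily, digraphs first:
  'f' -> consonant phoneme (phonemes so far: 1)
  'ph' -> digraph (1 consonant phoneme) (phonemes so far: 2)
  'o' -> vowel phoneme (phonemes so far: 3)
Total phonemes: 3

3


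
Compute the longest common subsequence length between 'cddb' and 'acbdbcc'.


DP table for LCS of 'cddb' and 'acbdbcc':
       a  c  b  d  b  c  c
    0  0  0  0  0  0  0  0
  c 0  0  1  1  1  1  1  1
  d 0  0  1  1  2  2  2  2
  d 0  0  1  1  2  2  2  2
  b 0  0  1  2  2  3  3  3
LCS: 'cdb'
LCS length = 3

3


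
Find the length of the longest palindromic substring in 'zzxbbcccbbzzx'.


Scanning 'zzxbbcccbbzzx' for palindromic substrings.
Substring at positions 3-9: 'bbcccbb'.
Check: reverse('bbcccbb') = 'bbcccbb' -> palindrome confirmed.
Neighbouring characters ('x' / 'z') break symmetry, so it cannot extend further.
No longer palindromic substring exists; longest length = 7

7


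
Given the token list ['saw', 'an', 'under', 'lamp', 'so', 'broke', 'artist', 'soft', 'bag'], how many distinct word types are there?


Listing all tokens and tracking unique types:
  Token 1: 'saw' -> NEW (unique so far: 1)
  Token 2: 'an' -> NEW (unique so far: 2)
  Token 3: 'under' -> NEW (unique so far: 3)
  Token 4: 'lamp' -> NEW (unique so far: 4)
  Token 5: 'so' -> NEW (unique so far: 5)
  Token 6: 'broke' -> NEW (unique so far: 6)
  Token 7: 'artist' -> NEW (unique so far: 7)
  Token 8: 'soft' -> NEW (unique so far: 8)
  Token 9: 'bag' -> NEW (unique so far: 9)
Unique types: ('an', 'artist', 'bag', 'broke', 'lamp', 'saw', 'so', 'soft', 'under')
Vocabulary size: 9

9


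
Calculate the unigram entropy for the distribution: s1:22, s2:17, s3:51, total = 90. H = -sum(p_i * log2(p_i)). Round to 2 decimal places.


Computing entropy H = -sum(p_i * log2(p_i)):
  s1: p = 22/90 = 0.2444, -p*log2(p) = 0.4968
  s2: p = 17/90 = 0.1889, -p*log2(p) = 0.4542
  s3: p = 51/90 = 0.5667, -p*log2(p) = 0.4643
H = sum of terms = 1.4153
Rounded to 2 decimals: 1.42

1.42


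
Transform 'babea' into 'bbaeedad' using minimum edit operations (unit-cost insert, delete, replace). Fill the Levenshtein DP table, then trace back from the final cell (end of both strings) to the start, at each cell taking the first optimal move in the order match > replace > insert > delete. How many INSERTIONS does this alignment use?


Edit distance = 4. Backtracking from cell (5, 8) with preference match > replace > insert > delete,
then listing the resulting alignment 'babea' -> 'bbaeedad' left to right:
  Step 1: insert 'b' [insertion #1]
  Step 2: keep 'b'
  Step 3: keep 'a'
  Step 4: replace b->e
  Step 5: keep 'e'
  Step 6: insert 'd' [insertion #2]
  Step 7: keep 'a'
  Step 8: insert 'd' [insertion #3]
Total insertions: 3

3


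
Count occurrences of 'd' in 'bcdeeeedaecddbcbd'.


Scanning 'bcdeeeedaecddbcbd' for 'd':
  Position 2: 'd' -> MATCH (count: 1)
  Position 7: 'd' -> MATCH (count: 2)
  Position 11: 'd' -> MATCH (count: 3)
  Position 12: 'd' -> MATCH (count: 4)
  Position 16: 'd' -> MATCH (count: 5)
Total occurrences of 'd': 5

5


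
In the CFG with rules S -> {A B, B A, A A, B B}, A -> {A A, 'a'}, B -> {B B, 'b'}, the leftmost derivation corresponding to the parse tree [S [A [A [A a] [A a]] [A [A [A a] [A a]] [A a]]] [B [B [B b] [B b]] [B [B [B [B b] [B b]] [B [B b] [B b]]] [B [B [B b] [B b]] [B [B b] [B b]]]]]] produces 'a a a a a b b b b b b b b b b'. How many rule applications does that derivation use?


Every bracketed nonterminal node [X ...] in the tree is produced by exactly one rule application.
Reading the tree off as a leftmost derivation:
  Step 1: S  =>  A B   (applied S -> A B)
  Step 2: A B  =>  A A B   (applied A -> A A)
  Step 3: A A B  =>  A A A B   (applied A -> A A)
  Step 4: A A A B  =>  a A A B   (applied A -> a)
  Step 5: a A A B  =>  a a A B   (applied A -> a)
  Step 6: a a A B  =>  a a A A B   (applied A -> A A)
  Step 7: a a A A B  =>  a a A A A B   (applied A -> A A)
  Step 8: a a A A A B  =>  a a a A A B   (applied A -> a)
  Step 9: a a a A A B  =>  a a a a A B   (applied A -> a)
  Step 10: a a a a A B  =>  a a a a a B   (applied A -> a)
  Step 11: a a a a a B  =>  a a a a a B B   (applied B -> B B)
  Step 12: a a a a a B B  =>  a a a a a B B B   (applied B -> B B)
  Step 13: a a a a a B B B  =>  a a a a a b B B   (applied B -> b)
  Step 14: a a a a a b B B  =>  a a a a a b b B   (applied B -> b)
  Step 15: a a a a a b b B  =>  a a a a a b b B B   (applied B -> B B)
  Step 16: a a a a a b b B B  =>  a a a a a b b B B B   (applied B -> B B)
  Step 17: a a a a a b b B B B  =>  a a a a a b b B B B B   (applied B -> B B)
  Step 18: a a a a a b b B B B B  =>  a a a a a b b b B B B   (applied B -> b)
  Step 19: a a a a a b b b B B B  =>  a a a a a b b b b B B   (applied B -> b)
  Step 20: a a a a a b b b b B B  =>  a a a a a b b b b B B B   (applied B -> B B)
  Step 21: a a a a a b b b b B B B  =>  a a a a a b b b b b B B   (applied B -> b)
  Step 22: a a a a a b b b b b B B  =>  a a a a a b b b b b b B   (applied B -> b)
  Step 23: a a a a a b b b b b b B  =>  a a a a a b b b b b b B B   (applied B -> B B)
  Step 24: a a a a a b b b b b b B B  =>  a a a a a b b b b b b B B B   (applied B -> B B)
  Step 25: a a a a a b b b b b b B B B  =>  a a a a a b b b b b b b B B   (applied B -> b)
  Step 26: a a a a a b b b b b b b B B  =>  a a a a a b b b b b b b b B   (applied B -> b)
  Step 27: a a a a a b b b b b b b b B  =>  a a a a a b b b b b b b b B B   (applied B -> B B)
  Step 28: a a a a a b b b b b b b b B B  =>  a a a a a b b b b b b b b b B   (applied B -> b)
  Step 29: a a a a a b b b b b b b b b B  =>  a a a a a b b b b b b b b b b   (applied B -> b)
Final yield: a a a a a b b b b b b b b b b
Total rewrite steps: 29

29


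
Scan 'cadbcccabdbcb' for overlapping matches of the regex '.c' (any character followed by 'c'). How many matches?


Pattern: .c means any character followed by 'c'.
Scanning 'cadbcccabdbcb' position-by-position:
  Pos 0: window 'ca' -> no
  Pos 1: window 'ad' -> no
  Pos 2: window 'db' -> no
  Pos 3: window 'bc' -> MATCH
  Pos 4: window 'cc' -> MATCH
  Pos 5: window 'cc' -> MATCH
  Pos 6: window 'ca' -> no
  Pos 7: window 'ab' -> no
  Pos 8: window 'bd' -> no
  Pos 9: window 'db' -> no
  Pos 10: window 'bc' -> MATCH
  Pos 11: window 'cb' -> no
  Pos 12: window 'b' -> no
Total matches: 4

4


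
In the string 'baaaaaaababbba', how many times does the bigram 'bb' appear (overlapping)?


Scanning 'baaaaaaababbba' for bigram 'bb':
  Position 0: 'ba' -> no
  Position 1: 'aa' -> no
  Position 2: 'aa' -> no
  Position 3: 'aa' -> no
  Position 4: 'aa' -> no
  Position 5: 'aa' -> no
  Position 6: 'aa' -> no
  Position 7: 'ab' -> no
  Position 8: 'ba' -> no
  Position 9: 'ab' -> no
  Position 10: 'bb' -> MATCH
  Position 11: 'bb' -> MATCH
  Position 12: 'ba' -> no
Total matches: 2

2


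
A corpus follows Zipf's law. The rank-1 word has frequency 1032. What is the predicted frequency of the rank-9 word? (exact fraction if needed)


Zipf's law: freq(rank) = f1 / rank
f1 = 1032, rank = 9
freq = 1032 / 9
GCD(1032, 9) = 3
Simplified: 344/3

344/3


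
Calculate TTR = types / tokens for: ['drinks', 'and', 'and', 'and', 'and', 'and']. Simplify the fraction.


Tokens: 6
Unique types: ('and', 'drinks') = 2
TTR = 2/6
Simplify: divide both by 2 -> 1/3
TTR = 1/3

1/3


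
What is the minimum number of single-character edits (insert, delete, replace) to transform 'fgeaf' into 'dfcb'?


Building DP table for s1='fgeaf' (len 5) and s2='dfcb' (len 4):
       d  f  c  b
    0  1  2  3  4
  f 1  1  1  2  3
  g 2  2  2  2  3
  e 3  3  3  3  3
  a 4  4  4  4  4
  f 5  5  4  5  5
Edit distance = dp[5][4] = 5

5


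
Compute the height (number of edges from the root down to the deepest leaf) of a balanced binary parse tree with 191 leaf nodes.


In a balanced binary tree with n leaves the deepest leaf is ceil(log2(n)) edges below the root.
log2(191) = 7.5774
ceil(7.5774) = 8
height (edges) = 8

8


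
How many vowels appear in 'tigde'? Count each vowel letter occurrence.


Scanning each character of 'tigde':
  Position 1: 't' -> consonant (running count: 0)
  Position 2: 'i' -> vowel (running count: 1)
  Position 3: 'g' -> consonant (running count: 1)
  Position 4: 'd' -> consonant (running count: 1)
  Position 5: 'e' -> vowel (running count: 2)
Total vowels: 2

2


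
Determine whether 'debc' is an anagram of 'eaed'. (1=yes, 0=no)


Sort characters of 'debc': 'bcde'
Sort characters of 'eaed': 'adee'
Sorted forms differ -> they are NOT anagrams
Result: 0

0


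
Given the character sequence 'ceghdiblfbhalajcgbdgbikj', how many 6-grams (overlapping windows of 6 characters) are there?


String 'ceghdiblfbhalajcgbdgbikj' has length L = 24.
Number of overlapping n-grams = L - n + 1
Substituting: 24 - 6 + 1 = 19

19


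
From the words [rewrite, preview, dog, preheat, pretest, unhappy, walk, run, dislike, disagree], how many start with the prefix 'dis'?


Checking each word for prefix 'dis':
  'rewrite' -> no (count: 0)
  'preview' -> no (count: 0)
  'dog' -> no (count: 0)
  'preheat' -> no (count: 0)
  'pretest' -> no (count: 0)
  'unhappy' -> no (count: 0)
  'walk' -> no (count: 0)
  'run' -> no (count: 0)
  'dislike' -> YES, starts with 'dis' (count: 1)
  'disagree' -> YES, starts with 'dis' (count: 2)
Total with prefix 'dis': 2

2


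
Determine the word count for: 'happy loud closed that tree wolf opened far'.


Counting words by splitting on spaces:
  Word 1: 'happy'
  Word 2: 'loud'
  Word 3: 'closed'
  Word 4: 'that'
  Word 5: 'tree'
  Word 6: 'wolf'
  Word 7: 'opened'
  Word 8: 'far'
Total words: 8

8


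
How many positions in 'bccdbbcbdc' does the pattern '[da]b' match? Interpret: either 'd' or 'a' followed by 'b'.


Pattern: [da]b means either 'd' or 'a' followed by 'b'.
Scanning 'bccdbbcbdc' position-by-position:
  Pos 0: window 'bc' -> no
  Pos 1: window 'cc' -> no
  Pos 2: window 'cd' -> no
  Pos 3: window 'db' -> MATCH
  Pos 4: window 'bb' -> no
  Pos 5: window 'bc' -> no
  Pos 6: window 'cb' -> no
  Pos 7: window 'bd' -> no
  Pos 8: window 'dc' -> no
  Pos 9: window 'c' -> no
Total matches: 1

1


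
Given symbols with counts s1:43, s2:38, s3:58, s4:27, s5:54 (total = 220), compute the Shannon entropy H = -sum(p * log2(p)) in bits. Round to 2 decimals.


Computing entropy H = -sum(p_i * log2(p_i)):
  s1: p = 43/220 = 0.1955, -p*log2(p) = 0.4603
  s2: p = 38/220 = 0.1727, -p*log2(p) = 0.4376
  s3: p = 58/220 = 0.2636, -p*log2(p) = 0.5071
  s4: p = 27/220 = 0.1227, -p*log2(p) = 0.3714
  s5: p = 54/220 = 0.2455, -p*log2(p) = 0.4974
H = sum of terms = 2.2738
Rounded to 2 decimals: 2.27

2.27
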